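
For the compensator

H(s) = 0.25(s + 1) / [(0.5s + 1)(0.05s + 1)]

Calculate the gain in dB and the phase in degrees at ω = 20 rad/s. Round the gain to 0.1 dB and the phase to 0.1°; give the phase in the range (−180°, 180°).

At ω = 20 rad/s:
zero (1 + j20·1) = 1 + j20 → |·| ≈ 20.025, ∠ ≈ 87.14°
pole (1 + j20·0.5) = 1 + j10 → |·| ≈ 10.05, ∠ ≈ 84.29°
pole (1 + j20·0.05) = 1 + j1 → |·| ≈ 1.4142, ∠ ≈ 45.00°
|H| = 0.25 · 20.025 / (10.05 · 1.4142) ≈ 0.35224
Gain = 20 log₁₀(0.35224) ≈ -9.06 dB
∠H = (87.14°) − (84.29° + 45.00°) = -42.15°

-9.1 dB, -42.2°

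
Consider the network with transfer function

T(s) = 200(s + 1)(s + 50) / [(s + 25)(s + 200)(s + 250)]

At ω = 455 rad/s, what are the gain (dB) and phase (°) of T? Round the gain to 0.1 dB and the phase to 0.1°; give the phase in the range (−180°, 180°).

At s = jω = j455:
zero (s+1): 1 + j455 → |·| = √(1²+455²) = √207026 ≈ 455, ∠ = arctan(455/1) ≈ 89.87°
zero (s+50): 50 + j455 → |·| = √(50²+455²) = √209525 ≈ 457.74, ∠ = arctan(455/50) ≈ 83.73°
pole (s+25): 25 + j455 → |·| = √(25²+455²) = √207650 ≈ 455.69, ∠ = arctan(455/25) ≈ 86.86°
pole (s+200): 200 + j455 → |·| = √(200²+455²) = √247025 ≈ 497.02, ∠ = arctan(455/200) ≈ 66.27°
pole (s+250): 250 + j455 → |·| = √(250²+455²) = √269525 ≈ 519.16, ∠ = arctan(455/250) ≈ 61.21°
|T| = 200 · 2.0827e+05 / 1.1758e+08 ≈ 0.35426
Gain = 20 log₁₀(0.35426) ≈ -9.01 dB
∠T = 173.60° − 214.34° = -40.74°

-9.0 dB, -40.7°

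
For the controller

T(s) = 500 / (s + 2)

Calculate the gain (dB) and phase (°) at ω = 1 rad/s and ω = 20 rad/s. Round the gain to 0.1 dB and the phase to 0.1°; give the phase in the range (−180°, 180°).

ω = 1: 47.0 dB, -26.6°; ω = 20: 27.9 dB, -84.3°

At s = jω = j1:
pole (s+2): 2 + j1 → |·| = √(2²+1²) = √5 ≈ 2.2361, ∠ = arctan(1/2) ≈ 26.57°
|T| = 500 / 2.2361 ≈ 223.6
Gain = 20 log₁₀(223.6) ≈ 46.99 dB
∠T = 0.00° − 26.57° = -26.57°

At s = jω = j20:
pole (s+2): 2 + j20 → |·| = √(2²+20²) = √404 ≈ 20.1, ∠ = arctan(20/2) ≈ 84.29°
|T| = 500 / 20.1 ≈ 24.876
Gain = 20 log₁₀(24.876) ≈ 27.92 dB
∠T = 0.00° − 84.29° = -84.29°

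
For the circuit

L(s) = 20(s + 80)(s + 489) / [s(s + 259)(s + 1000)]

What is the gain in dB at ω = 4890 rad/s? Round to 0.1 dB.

-47.9 dB

At s = jω = j4890:
zero (s+80): 80 + j4890 → |·| = √(80²+4890²) = √23918500 ≈ 4890.7, ∠ = arctan(4890/80) ≈ 89.06°
zero (s+489): 489 + j4890 → |·| = √(489²+4890²) = √24151221 ≈ 4914.4, ∠ = arctan(4890/489) ≈ 84.29°
pole (s+259): 259 + j4890 → |·| = √(259²+4890²) = √23979181 ≈ 4896.9, ∠ = arctan(4890/259) ≈ 86.97°
pole (s+1000): 1000 + j4890 → |·| = √(1000²+4890²) = √24912100 ≈ 4991.2, ∠ = arctan(4890/1000) ≈ 78.44°
pole at origin: |s| = 4890, ∠ = 90.00° (in denominator)
|L| = 20 · 2.4035e+07 / 1.1952e+11 ≈ 0.0040219
Gain = 20 log₁₀(0.0040219) ≈ -47.91 dB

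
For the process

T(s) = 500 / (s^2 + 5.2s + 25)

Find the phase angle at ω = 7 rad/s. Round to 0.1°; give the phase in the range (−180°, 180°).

-123.4°

At s = jω = j7:
quadratic: (j7)² + 5.2·j7 + 25 = -24 + j36.4 → |·| ≈ 43.6, ∠ ≈ 123.40°
∠T = 0.00° − 123.40° = -123.40°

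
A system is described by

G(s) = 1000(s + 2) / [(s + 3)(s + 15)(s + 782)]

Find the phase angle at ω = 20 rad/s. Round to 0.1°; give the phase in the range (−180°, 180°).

At s = jω = j20:
zero (s+2): 2 + j20 → |·| = √(2²+20²) = √404 ≈ 20.1, ∠ = arctan(20/2) ≈ 84.29°
pole (s+3): 3 + j20 → |·| = √(3²+20²) = √409 ≈ 20.224, ∠ = arctan(20/3) ≈ 81.47°
pole (s+15): 15 + j20 → |·| = √(15²+20²) = √625 ≈ 25, ∠ = arctan(20/15) ≈ 53.13°
pole (s+782): 782 + j20 → |·| = √(782²+20²) = √611924 ≈ 782.26, ∠ = arctan(20/782) ≈ 1.47°
∠G = 84.29° − 136.07° = -51.78°

-51.8°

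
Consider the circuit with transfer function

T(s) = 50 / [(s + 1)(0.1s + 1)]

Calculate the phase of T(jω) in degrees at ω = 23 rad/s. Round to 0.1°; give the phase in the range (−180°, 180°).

-154.0°

At ω = 23 rad/s:
pole (1 + j23·1) = 1 + j23 → |·| ≈ 23.022, ∠ ≈ 87.51°
pole (1 + j23·0.1) = 1 + j2.3 → |·| ≈ 2.508, ∠ ≈ 66.50°
∠T = (0°) − (87.51° + 66.50°) = -154.01°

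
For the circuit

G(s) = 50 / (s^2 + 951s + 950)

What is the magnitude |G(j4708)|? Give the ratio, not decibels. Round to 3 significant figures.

2.21e-06

Substitute s = j4708:
Numerator: 50 = 50 + j0
Denominator: (j4708)^2 + 951(j4708) + 950 = -22164314 + j4477308
|N| = √(50² + 0²) ≈ 50, ∠N ≈ 0.00°
|D| = √(22164314² + 4477308²) ≈ 2.2612e+07, ∠D ≈ 168.58°
|G| = 50 / 2.2612e+07 ≈ 2.2112e-06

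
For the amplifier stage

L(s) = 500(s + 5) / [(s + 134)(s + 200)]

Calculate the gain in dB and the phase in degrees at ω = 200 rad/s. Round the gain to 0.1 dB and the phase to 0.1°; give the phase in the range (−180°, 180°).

3.3 dB, -12.6°

At s = jω = j200:
zero (s+5): 5 + j200 → |·| = √(5²+200²) = √40025 ≈ 200.06, ∠ = arctan(200/5) ≈ 88.57°
pole (s+134): 134 + j200 → |·| = √(134²+200²) = √57956 ≈ 240.74, ∠ = arctan(200/134) ≈ 56.18°
pole (s+200): 200 + j200 → |·| = √(200²+200²) = √80000 ≈ 282.84, ∠ = arctan(200/200) ≈ 45.00°
|L| = 500 · 200.06 / 68091 ≈ 1.4691
Gain = 20 log₁₀(1.4691) ≈ 3.34 dB
∠L = 88.57° − 101.18° = -12.61°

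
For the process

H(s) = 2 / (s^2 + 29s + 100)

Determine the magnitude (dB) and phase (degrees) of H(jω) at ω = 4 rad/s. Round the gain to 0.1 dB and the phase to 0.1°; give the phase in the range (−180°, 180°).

-37.1 dB, -54.1°

Substitute s = j4:
Numerator: 2 = 2 + j0
Denominator: (j4)^2 + 29(j4) + 100 = 84 + j116
|N| = √(2² + 0²) ≈ 2, ∠N ≈ 0.00°
|D| = √(84² + 116²) ≈ 143.22, ∠D ≈ 54.09°
|H| = 2 / 143.22 ≈ 0.013965
Gain = 20 log₁₀(0.013965) ≈ -37.10 dB
∠H = 0.00° − 54.09° = -54.09°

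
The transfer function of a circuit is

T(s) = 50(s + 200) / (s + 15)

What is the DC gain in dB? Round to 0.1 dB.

T(0) = 50·200 / (15) ≈ 666.67
20 log₁₀(666.67) ≈ 56.48 dB

56.5 dB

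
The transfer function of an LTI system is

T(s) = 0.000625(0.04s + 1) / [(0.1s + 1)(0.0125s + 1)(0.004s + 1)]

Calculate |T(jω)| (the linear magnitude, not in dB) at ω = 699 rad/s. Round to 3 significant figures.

9.58e-06

At ω = 699 rad/s:
zero (1 + j699·0.04) = 1 + j27.96 → |·| ≈ 27.978, ∠ ≈ 87.95°
pole (1 + j699·0.1) = 1 + j69.9 → |·| ≈ 69.907, ∠ ≈ 89.18°
pole (1 + j699·0.0125) = 1 + j8.7375 → |·| ≈ 8.7945, ∠ ≈ 83.47°
pole (1 + j699·0.004) = 1 + j2.796 → |·| ≈ 2.9694, ∠ ≈ 70.32°
|T| = 0.000625 · 27.978 / (69.907 · 8.7945 · 2.9694) ≈ 9.5785e-06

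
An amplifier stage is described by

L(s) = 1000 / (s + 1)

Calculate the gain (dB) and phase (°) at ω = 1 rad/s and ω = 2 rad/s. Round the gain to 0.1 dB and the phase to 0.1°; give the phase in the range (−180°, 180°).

At s = jω = j1:
pole (s+1): 1 + j1 → |·| = √(1²+1²) = √2 ≈ 1.4142, ∠ = arctan(1/1) ≈ 45.00°
|L| = 1000 / 1.4142 ≈ 707.11
Gain = 20 log₁₀(707.11) ≈ 56.99 dB
∠L = 0.00° − 45.00° = -45.00°

At s = jω = j2:
pole (s+1): 1 + j2 → |·| = √(1²+2²) = √5 ≈ 2.2361, ∠ = arctan(2/1) ≈ 63.43°
|L| = 1000 / 2.2361 ≈ 447.21
Gain = 20 log₁₀(447.21) ≈ 53.01 dB
∠L = 0.00° − 63.43° = -63.43°

ω = 1: 57.0 dB, -45.0°; ω = 2: 53.0 dB, -63.4°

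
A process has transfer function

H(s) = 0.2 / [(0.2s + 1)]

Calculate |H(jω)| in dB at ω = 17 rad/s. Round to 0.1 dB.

At ω = 17 rad/s:
pole (1 + j17·0.2) = 1 + j3.4 → |·| ≈ 3.544, ∠ ≈ 73.61°
|H| = 0.2 · 1 / (3.544) ≈ 0.056433
Gain = 20 log₁₀(0.056433) ≈ -24.97 dB

-25.0 dB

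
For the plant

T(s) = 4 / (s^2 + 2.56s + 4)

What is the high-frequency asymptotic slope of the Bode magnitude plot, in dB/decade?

-40 dB/decade

Each pole contributes −20 dB/decade at high frequency; each zero contributes +20 dB/decade.
Net: 0 zero(s) − 2 pole(s) → -40 dB/decade.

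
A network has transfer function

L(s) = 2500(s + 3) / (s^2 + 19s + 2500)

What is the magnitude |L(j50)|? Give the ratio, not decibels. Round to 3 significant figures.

132

At s = jω = j50:
zero (s+3): 3 + j50 → |·| = √(3²+50²) = √2509 ≈ 50.09, ∠ = arctan(50/3) ≈ 86.57°
quadratic: (j50)² + 19·j50 + 2500 = 0 + j950 → |·| ≈ 950, ∠ ≈ 90.00°
|L| = 2500 · 50.09 / 950 ≈ 131.82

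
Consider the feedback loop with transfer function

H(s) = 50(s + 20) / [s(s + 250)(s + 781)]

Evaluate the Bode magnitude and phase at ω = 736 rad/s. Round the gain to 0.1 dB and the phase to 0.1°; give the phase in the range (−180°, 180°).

-84.4 dB, -116.1°

At s = jω = j736:
zero (s+20): 20 + j736 → |·| = √(20²+736²) = √542096 ≈ 736.27, ∠ = arctan(736/20) ≈ 88.44°
pole (s+250): 250 + j736 → |·| = √(250²+736²) = √604196 ≈ 777.3, ∠ = arctan(736/250) ≈ 71.24°
pole (s+781): 781 + j736 → |·| = √(781²+736²) = √1151657 ≈ 1073.2, ∠ = arctan(736/781) ≈ 43.30°
pole at origin: |s| = 736, ∠ = 90.00° (in denominator)
|H| = 50 · 736.27 / 6.1397e+08 ≈ 5.996e-05
Gain = 20 log₁₀(5.996e-05) ≈ -84.44 dB
∠H = 88.44° − 204.54° = -116.10°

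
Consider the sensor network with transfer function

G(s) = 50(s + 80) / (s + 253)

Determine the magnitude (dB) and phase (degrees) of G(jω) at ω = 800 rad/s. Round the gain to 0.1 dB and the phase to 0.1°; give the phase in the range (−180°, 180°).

At s = jω = j800:
zero (s+80): 80 + j800 → |·| = √(80²+800²) = √646400 ≈ 803.99, ∠ = arctan(800/80) ≈ 84.29°
pole (s+253): 253 + j800 → |·| = √(253²+800²) = √704009 ≈ 839.05, ∠ = arctan(800/253) ≈ 72.45°
|G| = 50 · 803.99 / 839.05 ≈ 47.911
Gain = 20 log₁₀(47.911) ≈ 33.61 dB
∠G = 84.29° − 72.45° = 11.84°

33.6 dB, 11.8°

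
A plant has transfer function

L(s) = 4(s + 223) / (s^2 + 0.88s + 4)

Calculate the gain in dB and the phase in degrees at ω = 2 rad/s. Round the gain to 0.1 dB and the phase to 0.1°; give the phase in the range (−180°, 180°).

54.1 dB, -89.5°

At s = jω = j2:
zero (s+223): 223 + j2 → |·| = √(223²+2²) = √49733 ≈ 223.01, ∠ = arctan(2/223) ≈ 0.51°
quadratic: (j2)² + 0.88·j2 + 4 = 0 + j1.76 → |·| ≈ 1.76, ∠ ≈ 90.00°
|L| = 4 · 223.01 / 1.76 ≈ 506.84
Gain = 20 log₁₀(506.84) ≈ 54.10 dB
∠L = 0.51° − 90.00° = -89.49°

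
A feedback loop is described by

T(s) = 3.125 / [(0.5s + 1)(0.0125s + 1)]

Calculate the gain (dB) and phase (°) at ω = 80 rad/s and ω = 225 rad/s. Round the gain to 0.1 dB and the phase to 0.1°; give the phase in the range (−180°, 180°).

At ω = 80 rad/s:
pole (1 + j80·0.5) = 1 + j40 → |·| ≈ 40.012, ∠ ≈ 88.57°
pole (1 + j80·0.0125) = 1 + j1 → |·| ≈ 1.4142, ∠ ≈ 45.00°
|T| = 3.125 · 1 / (40.012 · 1.4142) ≈ 0.055227
Gain = 20 log₁₀(0.055227) ≈ -25.16 dB
∠T = (0°) − (88.57° + 45.00°) = -133.57°

At ω = 225 rad/s:
pole (1 + j225·0.5) = 1 + j112.5 → |·| ≈ 112.5, ∠ ≈ 89.49°
pole (1 + j225·0.0125) = 1 + j2.8125 → |·| ≈ 2.985, ∠ ≈ 70.43°
|T| = 3.125 · 1 / (112.5 · 2.985) ≈ 0.0093058
Gain = 20 log₁₀(0.0093058) ≈ -40.62 dB
∠T = (0°) − (89.49° + 70.43°) = -159.92°

ω = 80: -25.2 dB, -133.6°; ω = 225: -40.6 dB, -159.9°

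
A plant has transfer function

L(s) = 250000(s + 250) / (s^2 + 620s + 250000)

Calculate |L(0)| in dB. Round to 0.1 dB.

48.0 dB

L(0) = 250000·250 / 250000 = 250
20 log₁₀(250) ≈ 47.96 dB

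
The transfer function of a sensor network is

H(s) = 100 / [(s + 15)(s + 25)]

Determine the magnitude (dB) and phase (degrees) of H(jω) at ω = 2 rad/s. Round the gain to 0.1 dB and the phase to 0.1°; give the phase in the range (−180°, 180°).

-11.6 dB, -12.2°

At s = jω = j2:
pole (s+15): 15 + j2 → |·| = √(15²+2²) = √229 ≈ 15.133, ∠ = arctan(2/15) ≈ 7.59°
pole (s+25): 25 + j2 → |·| = √(25²+2²) = √629 ≈ 25.08, ∠ = arctan(2/25) ≈ 4.57°
|H| = 100 / 379.54 ≈ 0.26348
Gain = 20 log₁₀(0.26348) ≈ -11.59 dB
∠H = 0.00° − 12.16° = -12.16°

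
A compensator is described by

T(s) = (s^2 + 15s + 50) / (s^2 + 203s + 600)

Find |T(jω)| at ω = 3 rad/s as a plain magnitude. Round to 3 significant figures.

Substitute s = j3:
Numerator: (j3)^2 + 15(j3) + 50 = 41 + j45
Denominator: (j3)^2 + 203(j3) + 600 = 591 + j609
|N| = √(41² + 45²) ≈ 60.877, ∠N ≈ 47.66°
|D| = √(591² + 609²) ≈ 848.62, ∠D ≈ 45.86°
|T| = 60.877 / 848.62 ≈ 0.071736

0.0717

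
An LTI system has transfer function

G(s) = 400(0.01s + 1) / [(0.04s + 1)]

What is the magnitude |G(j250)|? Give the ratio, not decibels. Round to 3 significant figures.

At ω = 250 rad/s:
zero (1 + j250·0.01) = 1 + j2.5 → |·| ≈ 2.6926, ∠ ≈ 68.20°
pole (1 + j250·0.04) = 1 + j10 → |·| ≈ 10.05, ∠ ≈ 84.29°
|G| = 400 · 2.6926 / (10.05) ≈ 107.17

107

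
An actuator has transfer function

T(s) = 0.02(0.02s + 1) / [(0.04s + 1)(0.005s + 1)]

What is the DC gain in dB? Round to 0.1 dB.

T(0) = 0.02 · 1 / 1 = 0.02
20 log₁₀(0.02) ≈ -33.98 dB

-34.0 dB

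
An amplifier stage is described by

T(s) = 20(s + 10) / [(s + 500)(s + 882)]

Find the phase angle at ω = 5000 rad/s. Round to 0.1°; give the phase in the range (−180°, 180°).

At s = jω = j5000:
zero (s+10): 10 + j5000 → |·| = √(10²+5000²) = √25000100 ≈ 5000, ∠ = arctan(5000/10) ≈ 89.89°
pole (s+500): 500 + j5000 → |·| = √(500²+5000²) = √25250000 ≈ 5024.9, ∠ = arctan(5000/500) ≈ 84.29°
pole (s+882): 882 + j5000 → |·| = √(882²+5000²) = √25777924 ≈ 5077.2, ∠ = arctan(5000/882) ≈ 80.00°
∠T = 89.89° − 164.29° = -74.40°

-74.4°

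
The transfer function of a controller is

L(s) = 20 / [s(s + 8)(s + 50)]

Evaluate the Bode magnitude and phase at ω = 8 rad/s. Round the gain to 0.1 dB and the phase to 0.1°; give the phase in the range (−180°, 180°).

-47.2 dB, -144.1°

At s = jω = j8:
pole (s+8): 8 + j8 → |·| = √(8²+8²) = √128 ≈ 11.314, ∠ = arctan(8/8) ≈ 45.00°
pole (s+50): 50 + j8 → |·| = √(50²+8²) = √2564 ≈ 50.636, ∠ = arctan(8/50) ≈ 9.09°
pole at origin: |s| = 8, ∠ = 90.00° (in denominator)
|L| = 20 / 4583.2 ≈ 0.0043638
Gain = 20 log₁₀(0.0043638) ≈ -47.20 dB
∠L = 0.00° − 144.09° = -144.09°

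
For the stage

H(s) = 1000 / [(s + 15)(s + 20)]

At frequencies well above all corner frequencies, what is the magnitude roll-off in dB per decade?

-40 dB/decade

Each pole contributes −20 dB/decade at high frequency; each zero contributes +20 dB/decade.
Net: 0 zero(s) − 2 pole(s) → -40 dB/decade.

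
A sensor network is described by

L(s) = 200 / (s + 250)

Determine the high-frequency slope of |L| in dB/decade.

Each pole contributes −20 dB/decade at high frequency; each zero contributes +20 dB/decade.
Net: 0 zero(s) − 1 pole(s) → -20 dB/decade.

-20 dB/decade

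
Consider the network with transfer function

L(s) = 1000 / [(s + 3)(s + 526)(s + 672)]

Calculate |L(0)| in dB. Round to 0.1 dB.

-60.5 dB

L(0) = 1000 / (3·526·672) ≈ 0.00094303
20 log₁₀(0.00094303) ≈ -60.51 dB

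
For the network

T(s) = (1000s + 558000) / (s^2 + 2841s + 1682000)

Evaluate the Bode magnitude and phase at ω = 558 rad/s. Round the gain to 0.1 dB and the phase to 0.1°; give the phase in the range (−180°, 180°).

Substitute s = j558:
Numerator: 1000(j558) + 558000 = 558000 + j558000
Denominator: (j558)^2 + 2841(j558) + 1682000 = 1370636 + j1585278
|N| = √(558000² + 558000²) ≈ 7.8913e+05, ∠N ≈ 45.00°
|D| = √(1370636² + 1585278²) ≈ 2.0957e+06, ∠D ≈ 49.15°
|T| = 7.8913e+05 / 2.0957e+06 ≈ 0.37655
Gain = 20 log₁₀(0.37655) ≈ -8.48 dB
∠T = 45.00° − 49.15° = -4.15°

-8.5 dB, -4.2°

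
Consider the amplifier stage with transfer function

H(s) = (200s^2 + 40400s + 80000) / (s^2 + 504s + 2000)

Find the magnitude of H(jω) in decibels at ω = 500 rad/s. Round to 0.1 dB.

43.7 dB

Substitute s = j500:
Numerator: 200(j500)^2 + 40400(j500) + 80000 = -49920000 + j20200000
Denominator: (j500)^2 + 504(j500) + 2000 = -248000 + j252000
|N| = √(49920000² + 20200000²) ≈ 5.3852e+07, ∠N ≈ 157.97°
|D| = √(248000² + 252000²) ≈ 3.5356e+05, ∠D ≈ 134.54°
|H| = 5.3852e+07 / 3.5356e+05 ≈ 152.31
Gain = 20 log₁₀(152.31) ≈ 43.65 dB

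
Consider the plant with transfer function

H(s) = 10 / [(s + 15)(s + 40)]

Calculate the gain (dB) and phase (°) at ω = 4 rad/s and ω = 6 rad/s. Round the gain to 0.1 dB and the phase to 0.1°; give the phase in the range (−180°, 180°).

ω = 4: -35.9 dB, -20.6°; ω = 6: -36.3 dB, -30.3°

At s = jω = j4:
pole (s+15): 15 + j4 → |·| = √(15²+4²) = √241 ≈ 15.524, ∠ = arctan(4/15) ≈ 14.93°
pole (s+40): 40 + j4 → |·| = √(40²+4²) = √1616 ≈ 40.2, ∠ = arctan(4/40) ≈ 5.71°
|H| = 10 / 624.06 ≈ 0.016024
Gain = 20 log₁₀(0.016024) ≈ -35.90 dB
∠H = 0.00° − 20.64° = -20.64°

At s = jω = j6:
pole (s+15): 15 + j6 → |·| = √(15²+6²) = √261 ≈ 16.155, ∠ = arctan(6/15) ≈ 21.80°
pole (s+40): 40 + j6 → |·| = √(40²+6²) = √1636 ≈ 40.447, ∠ = arctan(6/40) ≈ 8.53°
|H| = 10 / 653.42 ≈ 0.015304
Gain = 20 log₁₀(0.015304) ≈ -36.30 dB
∠H = 0.00° − 30.33° = -30.33°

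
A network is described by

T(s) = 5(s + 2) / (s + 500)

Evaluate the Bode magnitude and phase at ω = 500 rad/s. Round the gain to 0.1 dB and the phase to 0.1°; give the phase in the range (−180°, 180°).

11.0 dB, 44.8°

At s = jω = j500:
zero (s+2): 2 + j500 → |·| = √(2²+500²) = √250004 ≈ 500, ∠ = arctan(500/2) ≈ 89.77°
pole (s+500): 500 + j500 → |·| = √(500²+500²) = √500000 ≈ 707.11, ∠ = arctan(500/500) ≈ 45.00°
|T| = 5 · 500 / 707.11 ≈ 3.5355
Gain = 20 log₁₀(3.5355) ≈ 10.97 dB
∠T = 89.77° − 45.00° = 44.77°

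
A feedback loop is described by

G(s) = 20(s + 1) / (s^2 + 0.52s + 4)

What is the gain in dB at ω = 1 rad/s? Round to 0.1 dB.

At s = jω = j1:
zero (s+1): 1 + j1 → |·| = √(1²+1²) = √2 ≈ 1.4142, ∠ = arctan(1/1) ≈ 45.00°
quadratic: (j1)² + 0.52·j1 + 4 = 3 + j0.52 → |·| ≈ 3.0447, ∠ ≈ 9.83°
|G| = 20 · 1.4142 / 3.0447 ≈ 9.2896
Gain = 20 log₁₀(9.2896) ≈ 19.36 dB

19.4 dB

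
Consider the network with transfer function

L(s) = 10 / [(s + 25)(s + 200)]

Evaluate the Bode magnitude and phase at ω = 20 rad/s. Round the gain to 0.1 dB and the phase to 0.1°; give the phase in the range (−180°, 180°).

-56.2 dB, -44.4°

At s = jω = j20:
pole (s+25): 25 + j20 → |·| = √(25²+20²) = √1025 ≈ 32.016, ∠ = arctan(20/25) ≈ 38.66°
pole (s+200): 200 + j20 → |·| = √(200²+20²) = √40400 ≈ 201, ∠ = arctan(20/200) ≈ 5.71°
|L| = 10 / 6435.2 ≈ 0.001554
Gain = 20 log₁₀(0.001554) ≈ -56.17 dB
∠L = 0.00° − 44.37° = -44.37°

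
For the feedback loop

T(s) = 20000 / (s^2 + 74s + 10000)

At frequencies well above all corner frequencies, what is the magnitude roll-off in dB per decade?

Each pole contributes −20 dB/decade at high frequency; each zero contributes +20 dB/decade.
Net: 0 zero(s) − 2 pole(s) → -40 dB/decade.

-40 dB/decade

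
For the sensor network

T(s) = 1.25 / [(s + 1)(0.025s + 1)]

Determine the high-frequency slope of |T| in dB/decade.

-40 dB/decade

Each pole contributes −20 dB/decade at high frequency; each zero contributes +20 dB/decade.
Net: 0 zero(s) − 2 pole(s) → -40 dB/decade.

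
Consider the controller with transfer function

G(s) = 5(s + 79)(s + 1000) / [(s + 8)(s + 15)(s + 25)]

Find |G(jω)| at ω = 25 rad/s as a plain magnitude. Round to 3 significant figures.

At s = jω = j25:
zero (s+79): 79 + j25 → |·| = √(79²+25²) = √6866 ≈ 82.861, ∠ = arctan(25/79) ≈ 17.56°
zero (s+1000): 1000 + j25 → |·| = √(1000²+25²) = √1000625 ≈ 1000.3, ∠ = arctan(25/1000) ≈ 1.43°
pole (s+8): 8 + j25 → |·| = √(8²+25²) = √689 ≈ 26.249, ∠ = arctan(25/8) ≈ 72.26°
pole (s+15): 15 + j25 → |·| = √(15²+25²) = √850 ≈ 29.155, ∠ = arctan(25/15) ≈ 59.04°
pole (s+25): 25 + j25 → |·| = √(25²+25²) = √1250 ≈ 35.355, ∠ = arctan(25/25) ≈ 45.00°
|G| = 5 · 82886 / 27057 ≈ 15.317

15.3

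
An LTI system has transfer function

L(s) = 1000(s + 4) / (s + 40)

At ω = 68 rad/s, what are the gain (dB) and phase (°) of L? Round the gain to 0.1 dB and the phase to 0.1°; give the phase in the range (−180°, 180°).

58.7 dB, 27.1°

At s = jω = j68:
zero (s+4): 4 + j68 → |·| = √(4²+68²) = √4640 ≈ 68.118, ∠ = arctan(68/4) ≈ 86.63°
pole (s+40): 40 + j68 → |·| = √(40²+68²) = √6224 ≈ 78.892, ∠ = arctan(68/40) ≈ 59.53°
|L| = 1000 · 68.118 / 78.892 ≈ 863.43
Gain = 20 log₁₀(863.43) ≈ 58.72 dB
∠L = 86.63° − 59.53° = 27.10°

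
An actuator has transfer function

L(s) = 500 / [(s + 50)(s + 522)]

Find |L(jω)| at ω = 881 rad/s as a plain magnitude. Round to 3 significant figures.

At s = jω = j881:
pole (s+50): 50 + j881 → |·| = √(50²+881²) = √778661 ≈ 882.42, ∠ = arctan(881/50) ≈ 86.75°
pole (s+522): 522 + j881 → |·| = √(522²+881²) = √1048645 ≈ 1024, ∠ = arctan(881/522) ≈ 59.35°
|L| = 500 / 9.036e+05 ≈ 0.00055334

0.000553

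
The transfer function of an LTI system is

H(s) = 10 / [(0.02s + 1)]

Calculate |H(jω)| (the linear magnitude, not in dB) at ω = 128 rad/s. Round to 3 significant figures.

At ω = 128 rad/s:
pole (1 + j128·0.02) = 1 + j2.56 → |·| ≈ 2.7484, ∠ ≈ 68.66°
|H| = 10 · 1 / (2.7484) ≈ 3.6385

3.64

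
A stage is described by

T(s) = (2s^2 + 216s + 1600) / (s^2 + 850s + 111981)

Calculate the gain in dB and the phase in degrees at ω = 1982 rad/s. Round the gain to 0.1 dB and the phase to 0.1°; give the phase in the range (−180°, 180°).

5.5 dB, 20.7°

Substitute s = j1982:
Numerator: 2(j1982)^2 + 216(j1982) + 1600 = -7855048 + j428112
Denominator: (j1982)^2 + 850(j1982) + 111981 = -3816343 + j1684700
|N| = √(7855048² + 428112²) ≈ 7.8667e+06, ∠N ≈ 176.88°
|D| = √(3816343² + 1684700²) ≈ 4.1717e+06, ∠D ≈ 156.18°
|T| = 7.8667e+06 / 4.1717e+06 ≈ 1.8857
Gain = 20 log₁₀(1.8857) ≈ 5.51 dB
∠T = 176.88° − 156.18° = 20.70°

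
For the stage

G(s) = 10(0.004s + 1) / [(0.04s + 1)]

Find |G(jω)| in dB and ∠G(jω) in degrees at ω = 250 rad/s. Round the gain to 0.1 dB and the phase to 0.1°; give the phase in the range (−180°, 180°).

3.0 dB, -39.3°

At ω = 250 rad/s:
zero (1 + j250·0.004) = 1 + j1 → |·| ≈ 1.4142, ∠ ≈ 45.00°
pole (1 + j250·0.04) = 1 + j10 → |·| ≈ 10.05, ∠ ≈ 84.29°
|G| = 10 · 1.4142 / (10.05) ≈ 1.4072
Gain = 20 log₁₀(1.4072) ≈ 2.97 dB
∠G = (45.00°) − (84.29°) = -39.29°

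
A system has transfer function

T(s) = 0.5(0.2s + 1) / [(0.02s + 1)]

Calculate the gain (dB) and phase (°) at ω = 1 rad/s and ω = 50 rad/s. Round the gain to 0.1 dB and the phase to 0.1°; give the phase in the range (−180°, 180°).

At ω = 1 rad/s:
zero (1 + j1·0.2) = 1 + j0.2 → |·| ≈ 1.0198, ∠ ≈ 11.31°
pole (1 + j1·0.02) = 1 + j0.02 → |·| ≈ 1.0002, ∠ ≈ 1.15°
|T| = 0.5 · 1.0198 / (1.0002) ≈ 0.5098
Gain = 20 log₁₀(0.5098) ≈ -5.85 dB
∠T = (11.31°) − (1.15°) = 10.16°

At ω = 50 rad/s:
zero (1 + j50·0.2) = 1 + j10 → |·| ≈ 10.05, ∠ ≈ 84.29°
pole (1 + j50·0.02) = 1 + j1 → |·| ≈ 1.4142, ∠ ≈ 45.00°
|T| = 0.5 · 10.05 / (1.4142) ≈ 3.5532
Gain = 20 log₁₀(3.5532) ≈ 11.01 dB
∠T = (84.29°) − (45.00°) = 39.29°

ω = 1: -5.9 dB, 10.2°; ω = 50: 11.0 dB, 39.3°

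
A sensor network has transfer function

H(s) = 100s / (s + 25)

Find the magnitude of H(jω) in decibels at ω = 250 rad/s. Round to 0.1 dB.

At s = jω = j250:
zero at origin: s = j250 → |·| = 250, ∠ = 90.00°
pole (s+25): 25 + j250 → |·| = √(25²+250²) = √63125 ≈ 251.25, ∠ = arctan(250/25) ≈ 84.29°
|H| = 100 · 250 / 251.25 ≈ 99.502
Gain = 20 log₁₀(99.502) ≈ 39.96 dB

40.0 dB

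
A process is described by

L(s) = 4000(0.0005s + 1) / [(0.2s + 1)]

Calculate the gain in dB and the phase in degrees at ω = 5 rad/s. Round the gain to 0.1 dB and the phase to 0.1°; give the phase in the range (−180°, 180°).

69.0 dB, -44.9°

At ω = 5 rad/s:
zero (1 + j5·0.0005) = 1 + j0.0025 → |·| ≈ 1, ∠ ≈ 0.14°
pole (1 + j5·0.2) = 1 + j1 → |·| ≈ 1.4142, ∠ ≈ 45.00°
|L| = 4000 · 1 / (1.4142) ≈ 2828.5
Gain = 20 log₁₀(2828.5) ≈ 69.03 dB
∠L = (0.14°) − (45.00°) = -44.86°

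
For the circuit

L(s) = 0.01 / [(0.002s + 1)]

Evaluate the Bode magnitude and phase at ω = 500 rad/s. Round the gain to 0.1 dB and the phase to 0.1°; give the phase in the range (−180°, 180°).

-43.0 dB, -45.0°

At ω = 500 rad/s:
pole (1 + j500·0.002) = 1 + j1 → |·| ≈ 1.4142, ∠ ≈ 45.00°
|L| = 0.01 · 1 / (1.4142) ≈ 0.0070711
Gain = 20 log₁₀(0.0070711) ≈ -43.01 dB
∠L = (0°) − (45.00°) = -45.00°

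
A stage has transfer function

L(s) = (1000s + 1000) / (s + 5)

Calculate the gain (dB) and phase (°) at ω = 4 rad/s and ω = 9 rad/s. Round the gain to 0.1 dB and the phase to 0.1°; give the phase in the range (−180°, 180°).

ω = 4: 56.2 dB, 37.3°; ω = 9: 58.9 dB, 22.7°

Substitute s = j4:
Numerator: 1000(j4) + 1000 = 1000 + j4000
Denominator: (j4) + 5 = 5 + j4
|N| = √(1000² + 4000²) ≈ 4123.1, ∠N ≈ 75.96°
|D| = √(5² + 4²) ≈ 6.4031, ∠D ≈ 38.66°
|L| = 4123.1 / 6.4031 ≈ 643.92
Gain = 20 log₁₀(643.92) ≈ 56.18 dB
∠L = 75.96° − 38.66° = 37.30°

Substitute s = j9:
Numerator: 1000(j9) + 1000 = 1000 + j9000
Denominator: (j9) + 5 = 5 + j9
|N| = √(1000² + 9000²) ≈ 9055.4, ∠N ≈ 83.66°
|D| = √(5² + 9²) ≈ 10.296, ∠D ≈ 60.95°
|L| = 9055.4 / 10.296 ≈ 879.51
Gain = 20 log₁₀(879.51) ≈ 58.88 dB
∠L = 83.66° − 60.95° = 22.71°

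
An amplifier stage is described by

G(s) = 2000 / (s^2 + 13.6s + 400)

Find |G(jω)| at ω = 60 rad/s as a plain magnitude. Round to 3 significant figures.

At s = jω = j60:
quadratic: (j60)² + 13.6·j60 + 400 = -3200 + j816 → |·| ≈ 3302.4, ∠ ≈ 165.69°
|G| = 2000 / 3302.4 ≈ 0.60562

0.606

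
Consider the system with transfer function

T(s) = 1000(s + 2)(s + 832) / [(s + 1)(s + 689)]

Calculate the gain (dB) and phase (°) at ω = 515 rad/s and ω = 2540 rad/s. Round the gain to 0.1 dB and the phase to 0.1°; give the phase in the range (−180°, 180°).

At s = jω = j515:
zero (s+2): 2 + j515 → |·| = √(2²+515²) = √265229 ≈ 515, ∠ = arctan(515/2) ≈ 89.78°
zero (s+832): 832 + j515 → |·| = √(832²+515²) = √957449 ≈ 978.49, ∠ = arctan(515/832) ≈ 31.76°
pole (s+1): 1 + j515 → |·| = √(1²+515²) = √265226 ≈ 515, ∠ = arctan(515/1) ≈ 89.89°
pole (s+689): 689 + j515 → |·| = √(689²+515²) = √739946 ≈ 860.2, ∠ = arctan(515/689) ≈ 36.78°
|T| = 1000 · 5.0392e+05 / 4.43e+05 ≈ 1137.5
Gain = 20 log₁₀(1137.5) ≈ 61.12 dB
∠T = 121.54° − 126.67° = -5.13°

At s = jω = j2540:
zero (s+2): 2 + j2540 → |·| = √(2²+2540²) = √6451604 ≈ 2540, ∠ = arctan(2540/2) ≈ 89.95°
zero (s+832): 832 + j2540 → |·| = √(832²+2540²) = √7143824 ≈ 2672.8, ∠ = arctan(2540/832) ≈ 71.86°
pole (s+1): 1 + j2540 → |·| = √(1²+2540²) = √6451601 ≈ 2540, ∠ = arctan(2540/1) ≈ 89.98°
pole (s+689): 689 + j2540 → |·| = √(689²+2540²) = √6926321 ≈ 2631.8, ∠ = arctan(2540/689) ≈ 74.82°
|T| = 1000 · 6.7889e+06 / 6.6848e+06 ≈ 1015.6
Gain = 20 log₁₀(1015.6) ≈ 60.13 dB
∠T = 161.81° − 164.80° = -2.99°

ω = 515: 61.1 dB, -5.1°; ω = 2540: 60.1 dB, -3.0°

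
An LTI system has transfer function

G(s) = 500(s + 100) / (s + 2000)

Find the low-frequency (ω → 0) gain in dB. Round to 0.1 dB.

28.0 dB

G(0) = 500·100 / (2000) = 25
20 log₁₀(25) ≈ 27.96 dB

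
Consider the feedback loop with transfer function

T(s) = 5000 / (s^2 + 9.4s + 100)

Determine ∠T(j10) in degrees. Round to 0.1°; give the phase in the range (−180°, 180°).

At s = jω = j10:
quadratic: (j10)² + 9.4·j10 + 100 = 0 + j94 → |·| ≈ 94, ∠ ≈ 90.00°
∠T = 0.00° − 90.00° = -90.00°

-90.0°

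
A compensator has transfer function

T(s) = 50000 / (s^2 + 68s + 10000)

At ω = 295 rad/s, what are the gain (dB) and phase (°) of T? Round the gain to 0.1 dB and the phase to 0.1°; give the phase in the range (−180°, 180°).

-4.0 dB, -165.4°

At s = jω = j295:
quadratic: (j295)² + 68·j295 + 10000 = -77025 + j20060 → |·| ≈ 79594, ∠ ≈ 165.40°
|T| = 50000 / 79594 ≈ 0.62819
Gain = 20 log₁₀(0.62819) ≈ -4.04 dB
∠T = 0.00° − 165.40° = -165.40°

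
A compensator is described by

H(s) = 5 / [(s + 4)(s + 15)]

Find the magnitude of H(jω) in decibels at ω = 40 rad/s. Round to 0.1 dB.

-50.7 dB

At s = jω = j40:
pole (s+4): 4 + j40 → |·| = √(4²+40²) = √1616 ≈ 40.2, ∠ = arctan(40/4) ≈ 84.29°
pole (s+15): 15 + j40 → |·| = √(15²+40²) = √1825 ≈ 42.72, ∠ = arctan(40/15) ≈ 69.44°
|H| = 5 / 1717.3 ≈ 0.0029115
Gain = 20 log₁₀(0.0029115) ≈ -50.72 dB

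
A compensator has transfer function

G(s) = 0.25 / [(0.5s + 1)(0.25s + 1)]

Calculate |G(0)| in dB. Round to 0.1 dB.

G(0) = 0.25 · 1 / 1 = 0.25
20 log₁₀(0.25) ≈ -12.04 dB

-12.0 dB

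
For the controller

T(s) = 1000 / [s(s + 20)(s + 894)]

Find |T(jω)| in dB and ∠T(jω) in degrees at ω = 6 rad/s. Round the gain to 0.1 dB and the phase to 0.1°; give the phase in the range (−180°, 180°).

-41.0 dB, -107.1°

At s = jω = j6:
pole (s+20): 20 + j6 → |·| = √(20²+6²) = √436 ≈ 20.881, ∠ = arctan(6/20) ≈ 16.70°
pole (s+894): 894 + j6 → |·| = √(894²+6²) = √799272 ≈ 894.02, ∠ = arctan(6/894) ≈ 0.38°
pole at origin: |s| = 6, ∠ = 90.00° (in denominator)
|T| = 1000 / 1.1201e+05 ≈ 0.0089278
Gain = 20 log₁₀(0.0089278) ≈ -40.99 dB
∠T = 0.00° − 107.08° = -107.08°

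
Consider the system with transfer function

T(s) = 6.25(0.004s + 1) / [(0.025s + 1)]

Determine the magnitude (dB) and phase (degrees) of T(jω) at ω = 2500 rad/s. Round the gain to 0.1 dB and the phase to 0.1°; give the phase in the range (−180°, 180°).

0.0 dB, -4.8°

At ω = 2500 rad/s:
zero (1 + j2500·0.004) = 1 + j10 → |·| ≈ 10.05, ∠ ≈ 84.29°
pole (1 + j2500·0.025) = 1 + j62.5 → |·| ≈ 62.508, ∠ ≈ 89.08°
|T| = 6.25 · 10.05 / (62.508) ≈ 1.0049
Gain = 20 log₁₀(1.0049) ≈ 0.04 dB
∠T = (84.29°) − (89.08°) = -4.79°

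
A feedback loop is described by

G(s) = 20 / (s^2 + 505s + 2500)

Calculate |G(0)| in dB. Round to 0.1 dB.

-41.9 dB

G(0) = 20 / 2500 = 0.008
20 log₁₀(0.008) ≈ -41.94 dB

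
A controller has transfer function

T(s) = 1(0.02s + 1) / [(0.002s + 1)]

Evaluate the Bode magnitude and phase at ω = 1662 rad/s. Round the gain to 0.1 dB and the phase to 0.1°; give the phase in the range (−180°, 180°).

At ω = 1662 rad/s:
zero (1 + j1662·0.02) = 1 + j33.24 → |·| ≈ 33.255, ∠ ≈ 88.28°
pole (1 + j1662·0.002) = 1 + j3.324 → |·| ≈ 3.4712, ∠ ≈ 73.26°
|T| = 1 · 33.255 / (3.4712) ≈ 9.5803
Gain = 20 log₁₀(9.5803) ≈ 19.63 dB
∠T = (88.28°) − (73.26°) = 15.02°

19.6 dB, 15.0°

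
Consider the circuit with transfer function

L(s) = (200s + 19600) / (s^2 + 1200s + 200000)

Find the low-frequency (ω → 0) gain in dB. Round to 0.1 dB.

-20.2 dB

L(0) = 19600 / 200000 = 0.098
20 log₁₀(0.098) ≈ -20.18 dB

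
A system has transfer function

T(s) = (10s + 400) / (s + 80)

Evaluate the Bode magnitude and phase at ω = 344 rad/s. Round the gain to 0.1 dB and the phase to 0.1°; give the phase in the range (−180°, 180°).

19.8 dB, 6.5°

Substitute s = j344:
Numerator: 10(j344) + 400 = 400 + j3440
Denominator: (j344) + 80 = 80 + j344
|N| = √(400² + 3440²) ≈ 3463.2, ∠N ≈ 83.37°
|D| = √(80² + 344²) ≈ 353.18, ∠D ≈ 76.91°
|T| = 3463.2 / 353.18 ≈ 9.8058
Gain = 20 log₁₀(9.8058) ≈ 19.83 dB
∠T = 83.37° − 76.91° = 6.46°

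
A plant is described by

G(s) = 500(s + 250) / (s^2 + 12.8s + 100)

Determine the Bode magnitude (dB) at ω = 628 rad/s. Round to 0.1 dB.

-1.3 dB

At s = jω = j628:
zero (s+250): 250 + j628 → |·| = √(250²+628²) = √456884 ≈ 675.93, ∠ = arctan(628/250) ≈ 68.29°
quadratic: (j628)² + 12.8·j628 + 100 = -394284 + j8038.4 → |·| ≈ 3.9437e+05, ∠ ≈ 178.83°
|G| = 500 · 675.93 / 3.9437e+05 ≈ 0.85697
Gain = 20 log₁₀(0.85697) ≈ -1.34 dB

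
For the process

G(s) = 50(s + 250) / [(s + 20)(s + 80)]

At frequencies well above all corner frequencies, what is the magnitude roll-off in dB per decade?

Each pole contributes −20 dB/decade at high frequency; each zero contributes +20 dB/decade.
Net: 1 zero(s) − 2 pole(s) → -20 dB/decade.

-20 dB/decade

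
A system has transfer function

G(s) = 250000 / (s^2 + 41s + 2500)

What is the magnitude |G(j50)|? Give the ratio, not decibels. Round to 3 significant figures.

At s = jω = j50:
quadratic: (j50)² + 41·j50 + 2500 = 0 + j2050 → |·| ≈ 2050, ∠ ≈ 90.00°
|G| = 250000 / 2050 ≈ 121.95

122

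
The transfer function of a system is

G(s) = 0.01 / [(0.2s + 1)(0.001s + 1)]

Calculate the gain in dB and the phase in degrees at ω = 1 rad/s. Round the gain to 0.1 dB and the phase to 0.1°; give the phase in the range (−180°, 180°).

At ω = 1 rad/s:
pole (1 + j1·0.2) = 1 + j0.2 → |·| ≈ 1.0198, ∠ ≈ 11.31°
pole (1 + j1·0.001) = 1 + j0.001 → |·| ≈ 1, ∠ ≈ 0.06°
|G| = 0.01 · 1 / (1.0198 · 1) ≈ 0.0098058
Gain = 20 log₁₀(0.0098058) ≈ -40.17 dB
∠G = (0°) − (11.31° + 0.06°) = -11.37°

-40.2 dB, -11.4°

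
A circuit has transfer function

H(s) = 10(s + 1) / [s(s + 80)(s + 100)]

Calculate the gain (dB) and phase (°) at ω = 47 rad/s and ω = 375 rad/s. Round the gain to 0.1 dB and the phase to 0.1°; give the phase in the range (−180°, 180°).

At s = jω = j47:
zero (s+1): 1 + j47 → |·| = √(1²+47²) = √2210 ≈ 47.011, ∠ = arctan(47/1) ≈ 88.78°
pole (s+80): 80 + j47 → |·| = √(80²+47²) = √8609 ≈ 92.785, ∠ = arctan(47/80) ≈ 30.43°
pole (s+100): 100 + j47 → |·| = √(100²+47²) = √12209 ≈ 110.49, ∠ = arctan(47/100) ≈ 25.17°
pole at origin: |s| = 47, ∠ = 90.00° (in denominator)
|H| = 10 · 47.011 / 4.8184e+05 ≈ 0.00097566
Gain = 20 log₁₀(0.00097566) ≈ -60.21 dB
∠H = 88.78° − 145.60° = -56.82°

At s = jω = j375:
zero (s+1): 1 + j375 → |·| = √(1²+375²) = √140626 ≈ 375, ∠ = arctan(375/1) ≈ 89.85°
pole (s+80): 80 + j375 → |·| = √(80²+375²) = √147025 ≈ 383.44, ∠ = arctan(375/80) ≈ 77.96°
pole (s+100): 100 + j375 → |·| = √(100²+375²) = √150625 ≈ 388.1, ∠ = arctan(375/100) ≈ 75.07°
pole at origin: |s| = 375, ∠ = 90.00° (in denominator)
|H| = 10 · 375 / 5.5805e+07 ≈ 6.7198e-05
Gain = 20 log₁₀(6.7198e-05) ≈ -83.45 dB
∠H = 89.85° − 243.03° = -153.18°

ω = 47: -60.2 dB, -56.8°; ω = 375: -83.5 dB, -153.2°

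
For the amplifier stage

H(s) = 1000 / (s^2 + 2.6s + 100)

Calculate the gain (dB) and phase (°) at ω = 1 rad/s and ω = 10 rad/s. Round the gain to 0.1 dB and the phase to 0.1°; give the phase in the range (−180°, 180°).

At s = jω = j1:
quadratic: (j1)² + 2.6·j1 + 100 = 99 + j2.6 → |·| ≈ 99.034, ∠ ≈ 1.50°
|H| = 1000 / 99.034 ≈ 10.098
Gain = 20 log₁₀(10.098) ≈ 20.08 dB
∠H = 0.00° − 1.50° = -1.50°

At s = jω = j10:
quadratic: (j10)² + 2.6·j10 + 100 = 0 + j26 → |·| ≈ 26, ∠ ≈ 90.00°
|H| = 1000 / 26 ≈ 38.462
Gain = 20 log₁₀(38.462) ≈ 31.70 dB
∠H = 0.00° − 90.00° = -90.00°

ω = 1: 20.1 dB, -1.5°; ω = 10: 31.7 dB, -90.0°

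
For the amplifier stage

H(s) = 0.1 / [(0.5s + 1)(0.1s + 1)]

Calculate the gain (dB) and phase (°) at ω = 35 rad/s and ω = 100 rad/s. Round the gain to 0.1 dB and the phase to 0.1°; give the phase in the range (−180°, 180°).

At ω = 35 rad/s:
pole (1 + j35·0.5) = 1 + j17.5 → |·| ≈ 17.529, ∠ ≈ 86.73°
pole (1 + j35·0.1) = 1 + j3.5 → |·| ≈ 3.6401, ∠ ≈ 74.05°
|H| = 0.1 · 1 / (17.529 · 3.6401) ≈ 0.0015672
Gain = 20 log₁₀(0.0015672) ≈ -56.10 dB
∠H = (0°) − (86.73° + 74.05°) = -160.78°

At ω = 100 rad/s:
pole (1 + j100·0.5) = 1 + j50 → |·| ≈ 50.01, ∠ ≈ 88.85°
pole (1 + j100·0.1) = 1 + j10 → |·| ≈ 10.05, ∠ ≈ 84.29°
|H| = 0.1 · 1 / (50.01 · 10.05) ≈ 0.00019897
Gain = 20 log₁₀(0.00019897) ≈ -74.02 dB
∠H = (0°) − (88.85° + 84.29°) = -173.14°

ω = 35: -56.1 dB, -160.8°; ω = 100: -74.0 dB, -173.1°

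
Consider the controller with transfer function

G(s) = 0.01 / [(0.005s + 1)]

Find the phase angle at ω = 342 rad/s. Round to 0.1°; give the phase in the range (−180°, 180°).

At ω = 342 rad/s:
pole (1 + j342·0.005) = 1 + j1.71 → |·| ≈ 1.9809, ∠ ≈ 59.68°
∠G = (0°) − (59.68°) = -59.68°

-59.7°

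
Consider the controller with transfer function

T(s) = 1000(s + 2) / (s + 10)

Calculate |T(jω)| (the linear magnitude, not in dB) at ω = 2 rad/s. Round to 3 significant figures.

At s = jω = j2:
zero (s+2): 2 + j2 → |·| = √(2²+2²) = √8 ≈ 2.8284, ∠ = arctan(2/2) ≈ 45.00°
pole (s+10): 10 + j2 → |·| = √(10²+2²) = √104 ≈ 10.198, ∠ = arctan(2/10) ≈ 11.31°
|T| = 1000 · 2.8284 / 10.198 ≈ 277.35

277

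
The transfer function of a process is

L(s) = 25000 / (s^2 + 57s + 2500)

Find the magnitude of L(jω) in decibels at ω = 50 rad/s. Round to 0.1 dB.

At s = jω = j50:
quadratic: (j50)² + 57·j50 + 2500 = 0 + j2850 → |·| ≈ 2850, ∠ ≈ 90.00°
|L| = 25000 / 2850 ≈ 8.7719
Gain = 20 log₁₀(8.7719) ≈ 18.86 dB

18.9 dB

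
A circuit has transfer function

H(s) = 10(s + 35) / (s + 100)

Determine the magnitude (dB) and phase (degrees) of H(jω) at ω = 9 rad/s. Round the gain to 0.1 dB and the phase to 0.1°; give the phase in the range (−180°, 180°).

11.1 dB, 9.3°

At s = jω = j9:
zero (s+35): 35 + j9 → |·| = √(35²+9²) = √1306 ≈ 36.139, ∠ = arctan(9/35) ≈ 14.42°
pole (s+100): 100 + j9 → |·| = √(100²+9²) = √10081 ≈ 100.4, ∠ = arctan(9/100) ≈ 5.14°
|H| = 10 · 36.139 / 100.4 ≈ 3.5995
Gain = 20 log₁₀(3.5995) ≈ 11.12 dB
∠H = 14.42° − 5.14° = 9.28°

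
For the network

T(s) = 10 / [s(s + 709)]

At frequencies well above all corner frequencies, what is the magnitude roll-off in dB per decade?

-40 dB/decade

Each pole contributes −20 dB/decade at high frequency; each zero contributes +20 dB/decade.
Net: 0 zero(s) − 2 pole(s) → -40 dB/decade.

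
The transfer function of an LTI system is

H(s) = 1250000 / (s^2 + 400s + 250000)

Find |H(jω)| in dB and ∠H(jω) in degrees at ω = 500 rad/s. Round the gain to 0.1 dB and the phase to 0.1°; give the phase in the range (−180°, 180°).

At s = jω = j500:
quadratic: (j500)² + 400·j500 + 250000 = 0 + j200000 → |·| ≈ 2e+05, ∠ ≈ 90.00°
|H| = 1250000 / 2e+05 ≈ 6.25
Gain = 20 log₁₀(6.25) ≈ 15.92 dB
∠H = 0.00° − 90.00° = -90.00°

15.9 dB, -90.0°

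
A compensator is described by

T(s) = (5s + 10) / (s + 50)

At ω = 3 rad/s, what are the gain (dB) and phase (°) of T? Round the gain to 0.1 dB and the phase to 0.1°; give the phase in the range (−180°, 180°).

-8.9 dB, 52.9°

Substitute s = j3:
Numerator: 5(j3) + 10 = 10 + j15
Denominator: (j3) + 50 = 50 + j3
|N| = √(10² + 15²) ≈ 18.028, ∠N ≈ 56.31°
|D| = √(50² + 3²) ≈ 50.09, ∠D ≈ 3.43°
|T| = 18.028 / 50.09 ≈ 0.35991
Gain = 20 log₁₀(0.35991) ≈ -8.88 dB
∠T = 56.31° − 3.43° = 52.88°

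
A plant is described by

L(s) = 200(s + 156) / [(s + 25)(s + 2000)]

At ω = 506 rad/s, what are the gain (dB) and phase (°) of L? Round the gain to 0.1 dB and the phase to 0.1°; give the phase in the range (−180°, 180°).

At s = jω = j506:
zero (s+156): 156 + j506 → |·| = √(156²+506²) = √280372 ≈ 529.5, ∠ = arctan(506/156) ≈ 72.87°
pole (s+25): 25 + j506 → |·| = √(25²+506²) = √256661 ≈ 506.62, ∠ = arctan(506/25) ≈ 87.17°
pole (s+2000): 2000 + j506 → |·| = √(2000²+506²) = √4256036 ≈ 2063, ∠ = arctan(506/2000) ≈ 14.20°
|L| = 200 · 529.5 / 1.0452e+06 ≈ 0.10132
Gain = 20 log₁₀(0.10132) ≈ -19.89 dB
∠L = 72.87° − 101.37° = -28.50°

-19.9 dB, -28.5°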